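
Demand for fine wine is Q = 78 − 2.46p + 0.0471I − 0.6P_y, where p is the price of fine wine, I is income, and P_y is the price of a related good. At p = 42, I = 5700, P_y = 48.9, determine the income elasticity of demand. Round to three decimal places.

At the given point, Q = 78 − 2.46(42) + 0.0471(5700) − 0.6(48.9) = 78 − 103.32 + 268.47 − 29.34 = 213.81.
∂Q/∂I = +0.0471, so E_I = 0.0471·(5700/213.81) ≈ 1.256.
E_I > 1: normal good (luxury).

1.256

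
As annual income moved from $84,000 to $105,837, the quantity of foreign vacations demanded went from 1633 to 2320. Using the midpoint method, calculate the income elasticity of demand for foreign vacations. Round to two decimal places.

%ΔQ = (2320 − 1633)/[(1633+2320)/2] = 687/1976.5 ≈ 0.3476.
%ΔY = (105,837 − 84,000)/[(84,000+105,837)/2] = 21837/94918.5 ≈ 0.2301.
E_I = %ΔQ/%ΔY ≈ 1.51.
E_I > 1: normal good (luxury).

1.51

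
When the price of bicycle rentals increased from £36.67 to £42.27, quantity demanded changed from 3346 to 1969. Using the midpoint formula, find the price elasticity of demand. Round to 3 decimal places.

-3.652

%ΔQ = (1969 − 3346)/[(3346 + 1969)/2] = -1377/2657.5 ≈ -0.5182.
%ΔP = (42.27 − 36.67)/[(36.67 + 42.27)/2] = 5.6/39.47 ≈ 0.1419.
Arc elasticity E = %ΔQ/%ΔP ≈ -0.5182/0.1419 ≈ -3.652.
|E| > 1: demand is elastic over this range.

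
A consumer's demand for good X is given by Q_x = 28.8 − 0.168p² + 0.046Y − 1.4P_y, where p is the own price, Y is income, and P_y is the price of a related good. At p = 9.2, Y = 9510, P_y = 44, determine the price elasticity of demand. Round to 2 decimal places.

-0.07

Substituting, Q_x = 28.8 − 0.168(9.2)² + 0.046(9510) − 1.4(44) = 28.8 − 14.2195 + 437.46 − 61.6 = 390.4405.
∂Q_x/∂p = −2·0.168·p = -3.0912, so E_p = -3.0912·(9.2/390.4405) ≈ -0.07.
|E_p| < 1: demand is inelastic.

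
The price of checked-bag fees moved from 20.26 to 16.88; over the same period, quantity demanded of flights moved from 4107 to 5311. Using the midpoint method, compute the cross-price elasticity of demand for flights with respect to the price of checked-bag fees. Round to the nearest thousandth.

%ΔQ_x = (5311 − 4107)/[(4107+5311)/2] = 1204/4709 ≈ 0.2557.
%ΔP_y = (16.88 − 20.26)/[(20.26+16.88)/2] ≈ -0.1820.
E_xy = 0.2557/-0.1820 ≈ -1.405.
E_xy < 0, so flights and checked-bag fees are complements.

-1.405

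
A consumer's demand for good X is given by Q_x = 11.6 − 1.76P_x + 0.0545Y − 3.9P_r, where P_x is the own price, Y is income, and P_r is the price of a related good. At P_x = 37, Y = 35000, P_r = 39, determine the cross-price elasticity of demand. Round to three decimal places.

-0.089

First evaluate Q_x: 11.6 − 1.76(37) + 0.0545(35000) − 3.9(39) = 11.6 − 65.12 + 1907.5 − 152.1 = 1701.88.
∂Q_x/∂P_r = −3.9, so E_xy = -3.9·(39/1701.88) ≈ -0.089.
E_xy < 0: the goods are complements.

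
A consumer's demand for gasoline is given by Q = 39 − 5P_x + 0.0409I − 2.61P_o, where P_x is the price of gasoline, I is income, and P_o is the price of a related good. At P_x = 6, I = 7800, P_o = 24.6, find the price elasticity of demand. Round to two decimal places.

-0.11

Q = 39 − 5(6) + 0.0409(7800) − 2.61(24.6) = 39 − 30 + 319.02 − 64.206 = 263.814.
∂Q/∂P_x = −5, so E_p = (−5)·(6/263.814) ≈ -0.11.
|E_p| < 1: demand is inelastic.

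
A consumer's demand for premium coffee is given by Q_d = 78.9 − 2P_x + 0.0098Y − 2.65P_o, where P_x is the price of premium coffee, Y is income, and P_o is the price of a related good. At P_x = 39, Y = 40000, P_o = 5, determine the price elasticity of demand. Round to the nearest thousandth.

Substituting, Q_d = 78.9 − 2(39) + 0.0098(40000) − 2.65(5) = 78.9 − 78 + 392 − 13.25 = 379.65.
∂Q_d/∂P_x = −2, so E_p = (−2)·(39/379.65) ≈ -0.205.
|E_p| < 1: demand is inelastic.

-0.205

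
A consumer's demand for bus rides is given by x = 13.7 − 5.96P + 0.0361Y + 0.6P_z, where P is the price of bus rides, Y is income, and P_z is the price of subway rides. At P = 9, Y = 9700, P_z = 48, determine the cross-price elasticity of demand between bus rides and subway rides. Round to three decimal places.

At the given point, x = 13.7 − 5.96(9) + 0.0361(9700) + 0.6(48) = 13.7 − 53.64 + 350.17 + 28.8 = 339.03.
∂x/∂P_z = +0.6, so E_xy = 0.6·(48/339.03) ≈ 0.085.
E_xy > 0: the goods are substitutes.

0.085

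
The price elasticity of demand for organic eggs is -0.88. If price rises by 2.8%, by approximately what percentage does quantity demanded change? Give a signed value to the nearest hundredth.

-2.46

%ΔQ ≈ E × %ΔP = (-0.88) × (2.8%) ≈ -2.46%.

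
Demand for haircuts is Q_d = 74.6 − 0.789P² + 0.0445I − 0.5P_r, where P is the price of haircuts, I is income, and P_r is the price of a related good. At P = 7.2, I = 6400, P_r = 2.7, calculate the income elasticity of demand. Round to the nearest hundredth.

Evaluating quantity at (P, I, P_r) gives Q_d = 74.6 − 0.789(7.2)² + 0.0445(6400) − 0.5(2.7) = 74.6 − 40.9018 + 284.8 − 1.35 = 317.1482.
∂Q_d/∂I = +0.0445, so E_I = 0.0445·(6400/317.1482) ≈ 0.90.
E_I ∈ (0,1): normal good (necessity).

0.90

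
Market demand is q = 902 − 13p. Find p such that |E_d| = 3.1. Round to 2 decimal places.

52.46

Set −bp/(a − bp) = −3.1 ⇒ bp = 3.1(a − bp) ⇒ bp(1+3.1) = 3.1·a.
p = 3.1·902/(13·4.1) ≈ 52.46.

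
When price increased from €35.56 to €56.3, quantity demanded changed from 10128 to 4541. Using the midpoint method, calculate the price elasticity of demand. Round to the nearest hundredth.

%Δq = (4541 − 10128)/[(10128 + 4541)/2] = -5587/7334.5 ≈ -0.7617.
%Δp = (56.3 − 35.56)/[(35.56 + 56.3)/2] = 20.74/45.93 ≈ 0.4516.
Arc elasticity E = %Δq/%Δp ≈ -0.7617/0.4516 ≈ -1.69.
|E| > 1: demand is elastic over this range.

-1.69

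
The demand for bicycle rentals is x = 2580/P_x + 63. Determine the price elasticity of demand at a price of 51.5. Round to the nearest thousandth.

-0.443

At P_x = 51.5, x = 113.0971.
dx/dP_x = −2580/P_x² = −0.9728.
Point elasticity E = (dx/dP_x)·(P_x/x) = -0.9728 × 51.5/113.0971 ≈ -0.443.
|E| < 1, so demand is inelastic at this price.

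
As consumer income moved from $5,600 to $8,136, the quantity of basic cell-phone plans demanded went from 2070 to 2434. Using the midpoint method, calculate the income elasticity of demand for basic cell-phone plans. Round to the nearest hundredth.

0.44

%ΔQ = (2434 − 2070)/[(2070+2434)/2] = 364/2252 ≈ 0.1616.
%ΔI = (8,136 − 5,600)/[(5,600+8,136)/2] = 2536/6868 ≈ 0.3692.
E_I = %ΔQ/%ΔI ≈ 0.44.
E_I ∈ (0,1): normal good (necessity).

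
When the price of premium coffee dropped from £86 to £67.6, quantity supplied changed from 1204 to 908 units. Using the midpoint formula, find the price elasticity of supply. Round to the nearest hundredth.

%ΔQ = (908 − 1204)/[(1204 + 908)/2] = -296/1056 ≈ -0.2803.
%Δp = (67.6 − 86)/[(86 + 67.6)/2] = -18.4/76.8 ≈ -0.2396.
Arc elasticity E = %ΔQ/%Δp ≈ -0.2803/-0.2396 ≈ 1.17.
|E| > 1: supply is elastic over this range.

1.17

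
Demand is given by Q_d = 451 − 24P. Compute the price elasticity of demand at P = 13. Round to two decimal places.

At P = 13, Q_d = 139.
dQ_d/dP = −24.
Point elasticity E = (dQ_d/dP)·(P/Q_d) = -24 × 13/139 ≈ -2.24.
|E| > 1, so demand is elastic at this price.

-2.24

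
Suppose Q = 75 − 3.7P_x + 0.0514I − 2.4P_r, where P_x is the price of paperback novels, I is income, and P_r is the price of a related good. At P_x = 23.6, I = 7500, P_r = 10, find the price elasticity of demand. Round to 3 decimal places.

First evaluate Q: 75 − 3.7(23.6) + 0.0514(7500) − 2.4(10) = 75 − 87.32 + 385.5 − 24 = 349.18.
∂Q/∂P_x = −3.7, so E_p = (−3.7)·(23.6/349.18) ≈ -0.250.
|E_p| < 1: demand is inelastic.

-0.250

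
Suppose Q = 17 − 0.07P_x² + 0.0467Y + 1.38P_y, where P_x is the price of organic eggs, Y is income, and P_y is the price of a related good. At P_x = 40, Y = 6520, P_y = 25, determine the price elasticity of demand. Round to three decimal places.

Q = 17 − 0.07(40)² + 0.0467(6520) + 1.38(25) = 17 − 112 + 304.484 + 34.5 = 243.984.
∂Q/∂P_x = −2·0.07·P_x = -5.6, so E_p = -5.6·(40/243.984) ≈ -0.918.
|E_p| < 1: demand is inelastic.

-0.918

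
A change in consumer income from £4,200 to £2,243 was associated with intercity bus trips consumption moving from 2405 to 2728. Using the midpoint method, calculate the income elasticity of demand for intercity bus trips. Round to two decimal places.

%ΔQ = (2728 − 2405)/[(2405+2728)/2] = 323/2566.5 ≈ 0.1259.
%ΔM = (2,243 − 4,200)/[(4,200+2,243)/2] = -1957/3221.5 ≈ -0.6075.
E_I = %ΔQ/%ΔM ≈ -0.21.
E_I < 0: inferior good.

-0.21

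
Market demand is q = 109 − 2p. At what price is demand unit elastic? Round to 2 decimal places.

For linear demand q = a − bp, E = −bp/(a − bp). |E| = 1 ⇒ bp = a − bp ⇒ p = a/(2b).
p = 109/(2·2) = 27.25.

27.25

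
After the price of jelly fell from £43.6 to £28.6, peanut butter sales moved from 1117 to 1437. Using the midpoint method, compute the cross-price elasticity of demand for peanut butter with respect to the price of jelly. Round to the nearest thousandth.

%ΔQ_x = (1437 − 1117)/[(1117+1437)/2] = 320/1277 ≈ 0.2506.
%ΔP_y = (28.6 − 43.6)/[(43.6+28.6)/2] ≈ -0.4155.
E_xy = 0.2506/-0.4155 ≈ -0.603.
E_xy < 0, so peanut butter and jelly are complements.

-0.603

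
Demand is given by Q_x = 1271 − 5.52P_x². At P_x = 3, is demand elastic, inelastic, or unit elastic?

inelastic

At P_x = 3, Q_x = 1221.32.
dQ_x/dP_x = −2·5.52·P_x = −33.12.
Point elasticity E = (dQ_x/dP_x)·(P_x/Q_x) = -33.12 × 3/1221.32 ≈ -0.081.
|E| ≈ 0.081 < 1, so demand is inelastic.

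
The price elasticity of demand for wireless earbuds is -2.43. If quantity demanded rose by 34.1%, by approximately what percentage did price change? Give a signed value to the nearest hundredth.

-14.03

%ΔQ ≈ E × %ΔP ⇒ %ΔP = %ΔQ / E = (34.1%)/(-2.43) ≈ -14.03%.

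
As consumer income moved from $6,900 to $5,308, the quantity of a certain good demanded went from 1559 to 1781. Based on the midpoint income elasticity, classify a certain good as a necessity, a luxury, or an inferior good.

inferior

%ΔQ = (1781 − 1559)/[(1559+1781)/2] = 222/1670 ≈ 0.1329.
%ΔI = (5,308 − 6,900)/[(6,900+5,308)/2] = -1592/6104 ≈ -0.2608.
E_I = %ΔQ/%ΔI ≈ -0.510.
E_I < 0: inferior good.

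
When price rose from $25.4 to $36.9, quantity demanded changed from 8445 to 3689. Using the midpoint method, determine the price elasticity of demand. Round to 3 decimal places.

%Δq = (3689 − 8445)/[(8445 + 3689)/2] = -4756/6067 ≈ -0.7839.
%Δp = (36.9 − 25.4)/[(25.4 + 36.9)/2] = 11.5/31.15 ≈ 0.3692.
Arc elasticity E = %Δq/%Δp ≈ -0.7839/0.3692 ≈ -2.123.
|E| > 1: demand is elastic over this range.

-2.123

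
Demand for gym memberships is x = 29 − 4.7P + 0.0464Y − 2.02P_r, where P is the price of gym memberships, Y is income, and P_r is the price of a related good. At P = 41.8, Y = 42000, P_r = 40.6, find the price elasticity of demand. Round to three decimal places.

Substituting, x = 29 − 4.7(41.8) + 0.0464(42000) − 2.02(40.6) = 29 − 196.46 + 1948.8 − 82.012 = 1699.328.
∂x/∂P = −4.7, so E_p = (−4.7)·(41.8/1699.328) ≈ -0.116.
|E_p| < 1: demand is inelastic.

-0.116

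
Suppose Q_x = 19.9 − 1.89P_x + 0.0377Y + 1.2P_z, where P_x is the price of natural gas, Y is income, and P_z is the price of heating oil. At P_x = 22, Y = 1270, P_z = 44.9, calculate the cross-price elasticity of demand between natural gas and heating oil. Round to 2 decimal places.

At the given point, Q_x = 19.9 − 1.89(22) + 0.0377(1270) + 1.2(44.9) = 19.9 − 41.58 + 47.879 + 53.88 = 80.079.
∂Q_x/∂P_z = +1.2, so E_xy = 1.2·(44.9/80.079) ≈ 0.67.
E_xy > 0: the goods are substitutes.

0.67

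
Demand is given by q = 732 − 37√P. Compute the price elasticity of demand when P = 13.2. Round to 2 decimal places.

At P = 13.2, q = 597.5723.
dq/dP = −37/(2√P) = −37/(2·3.6332).
Point elasticity E = (dq/dP)·(P/q) = -5.092 × 13.2/597.5723 ≈ -0.11.
|E| < 1, so demand is inelastic at this price.

-0.11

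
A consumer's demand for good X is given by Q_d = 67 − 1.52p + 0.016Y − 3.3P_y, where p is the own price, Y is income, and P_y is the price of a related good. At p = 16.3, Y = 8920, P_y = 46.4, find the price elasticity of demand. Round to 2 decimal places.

-0.78

First evaluate Q_d: 67 − 1.52(16.3) + 0.016(8920) − 3.3(46.4) = 67 − 24.776 + 142.72 − 153.12 = 31.824.
∂Q_d/∂p = −1.52, so E_p = (−1.52)·(16.3/31.824) ≈ -0.78.
|E_p| < 1: demand is inelastic.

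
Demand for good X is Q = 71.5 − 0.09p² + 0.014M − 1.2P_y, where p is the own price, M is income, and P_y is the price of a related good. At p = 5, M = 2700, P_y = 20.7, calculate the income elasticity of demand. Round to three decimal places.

0.460

Q = 71.5 − 0.09(5)² + 0.014(2700) − 1.2(20.7) = 71.5 − 2.25 + 37.8 − 24.84 = 82.21.
∂Q/∂M = +0.014, so E_I = 0.014·(2700/82.21) ≈ 0.460.
E_I ∈ (0,1): normal good (necessity).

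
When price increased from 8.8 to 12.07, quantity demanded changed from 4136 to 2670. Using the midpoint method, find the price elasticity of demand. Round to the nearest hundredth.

%Δq = (2670 − 4136)/[(4136 + 2670)/2] = -1466/3403 ≈ -0.4308.
%Δp = (12.07 − 8.8)/[(8.8 + 12.07)/2] = 3.27/10.435 ≈ 0.3134.
Arc elasticity E = %Δq/%Δp ≈ -0.4308/0.3134 ≈ -1.37.
|E| > 1: demand is elastic over this range.

-1.37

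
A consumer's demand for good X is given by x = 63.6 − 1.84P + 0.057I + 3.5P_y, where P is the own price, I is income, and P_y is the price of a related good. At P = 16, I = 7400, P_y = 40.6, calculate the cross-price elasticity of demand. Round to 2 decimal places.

Evaluating quantity at (P, I, P_y) gives x = 63.6 − 1.84(16) + 0.057(7400) + 3.5(40.6) = 63.6 − 29.44 + 421.8 + 142.1 = 598.06.
∂x/∂P_y = +3.5, so E_xy = 3.5·(40.6/598.06) ≈ 0.24.
E_xy > 0: the goods are substitutes.

0.24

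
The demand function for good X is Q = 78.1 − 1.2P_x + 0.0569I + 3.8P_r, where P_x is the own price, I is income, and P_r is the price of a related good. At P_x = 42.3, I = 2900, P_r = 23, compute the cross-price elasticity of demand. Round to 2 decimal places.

Q = 78.1 − 1.2(42.3) + 0.0569(2900) + 3.8(23) = 78.1 − 50.76 + 165.01 + 87.4 = 279.75.
∂Q/∂P_r = +3.8, so E_xy = 3.8·(23/279.75) ≈ 0.31.
E_xy > 0: the goods are substitutes.

0.31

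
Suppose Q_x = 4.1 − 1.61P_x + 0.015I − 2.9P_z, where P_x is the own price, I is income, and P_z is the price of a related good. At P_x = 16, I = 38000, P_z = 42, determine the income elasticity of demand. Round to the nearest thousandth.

1.336

Substituting, Q_x = 4.1 − 1.61(16) + 0.015(38000) − 2.9(42) = 4.1 − 25.76 + 570 − 121.8 = 426.54.
∂Q_x/∂I = +0.015, so E_I = 0.015·(38000/426.54) ≈ 1.336.
E_I > 1: normal good (luxury).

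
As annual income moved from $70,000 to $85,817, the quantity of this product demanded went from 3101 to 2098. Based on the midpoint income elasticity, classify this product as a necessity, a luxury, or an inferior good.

%ΔQ = (2098 − 3101)/[(3101+2098)/2] = -1003/2599.5 ≈ -0.3858.
%ΔI = (85,817 − 70,000)/[(70,000+85,817)/2] = 15817/77908.5 ≈ 0.2030.
E_I = %ΔQ/%ΔI ≈ -1.901.
E_I < 0: inferior good.

inferior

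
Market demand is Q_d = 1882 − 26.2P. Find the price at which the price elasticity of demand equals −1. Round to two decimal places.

For linear demand Q_d = a − bP, E = −bP/(a − bP). |E| = 1 ⇒ bP = a − bP ⇒ P = a/(2b).
P = 1882/(2·26.2) ≈ 35.92.

35.92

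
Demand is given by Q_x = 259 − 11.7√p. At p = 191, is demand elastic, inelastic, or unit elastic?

At p = 191, Q_x = 97.3028.
dQ_x/dp = −11.7/(2√p) = −11.7/(2·13.8203).
Point elasticity E = (dQ_x/dp)·(p/Q_x) = -0.4233 × 191/97.3028 ≈ -0.831.
|E| ≈ 0.831 < 1, so demand is inelastic.

inelastic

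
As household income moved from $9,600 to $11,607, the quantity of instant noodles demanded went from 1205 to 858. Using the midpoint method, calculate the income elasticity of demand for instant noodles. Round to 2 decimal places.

-1.78

%ΔQ = (858 − 1205)/[(1205+858)/2] = -347/1031.5 ≈ -0.3364.
%ΔI = (11,607 − 9,600)/[(9,600+11,607)/2] = 2007/10603.5 ≈ 0.1893.
E_I = %ΔQ/%ΔI ≈ -1.78.
E_I < 0: inferior good.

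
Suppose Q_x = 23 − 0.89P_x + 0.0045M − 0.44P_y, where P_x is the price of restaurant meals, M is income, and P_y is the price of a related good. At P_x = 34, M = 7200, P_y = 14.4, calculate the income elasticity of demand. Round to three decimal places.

1.723

At the given point, Q_x = 23 − 0.89(34) + 0.0045(7200) − 0.44(14.4) = 23 − 30.26 + 32.4 − 6.336 = 18.804.
∂Q_x/∂M = +0.0045, so E_I = 0.0045·(7200/18.804) ≈ 1.723.
E_I > 1: normal good (luxury).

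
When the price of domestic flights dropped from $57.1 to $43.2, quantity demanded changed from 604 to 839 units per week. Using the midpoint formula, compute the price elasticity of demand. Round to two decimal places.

%Δq = (839 − 604)/[(604 + 839)/2] = 235/721.5 ≈ 0.3257.
%ΔP = (43.2 − 57.1)/[(57.1 + 43.2)/2] = -13.9/50.15 ≈ -0.2772.
Arc elasticity E = %Δq/%ΔP ≈ 0.3257/-0.2772 ≈ -1.18.
|E| > 1: demand is elastic over this range.

-1.18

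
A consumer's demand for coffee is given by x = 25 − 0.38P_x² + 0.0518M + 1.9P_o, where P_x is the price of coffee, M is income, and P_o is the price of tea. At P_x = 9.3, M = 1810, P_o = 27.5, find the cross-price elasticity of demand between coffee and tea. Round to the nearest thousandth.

x = 25 − 0.38(9.3)² + 0.0518(1810) + 1.9(27.5) = 25 − 32.8662 + 93.758 + 52.25 = 138.1418.
∂x/∂P_o = +1.9, so E_xy = 1.9·(27.5/138.1418) ≈ 0.378.
E_xy > 0: the goods are substitutes.

0.378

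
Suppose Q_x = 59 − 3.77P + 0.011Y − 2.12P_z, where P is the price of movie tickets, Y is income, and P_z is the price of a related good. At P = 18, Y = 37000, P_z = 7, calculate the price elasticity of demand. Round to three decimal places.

At the given point, Q_x = 59 − 3.77(18) + 0.011(37000) − 2.12(7) = 59 − 67.86 + 407 − 14.84 = 383.3.
∂Q_x/∂P = −3.77, so E_p = (−3.77)·(18/383.3) ≈ -0.177.
|E_p| < 1: demand is inelastic.

-0.177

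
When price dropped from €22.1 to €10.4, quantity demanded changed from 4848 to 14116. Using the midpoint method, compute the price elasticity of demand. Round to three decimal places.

-1.358

%Δq = (14116 − 4848)/[(4848 + 14116)/2] = 9268/9482 ≈ 0.9774.
%ΔP = (10.4 − 22.1)/[(22.1 + 10.4)/2] = -11.7/16.25 ≈ -0.7200.
Arc elasticity E = %Δq/%ΔP ≈ 0.9774/-0.7200 ≈ -1.358.
|E| > 1: demand is elastic over this range.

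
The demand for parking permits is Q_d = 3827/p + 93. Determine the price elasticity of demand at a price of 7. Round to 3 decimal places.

At p = 7, Q_d = 639.7143.
dQ_d/dp = −3827/p² = −78.102.
Point elasticity E = (dQ_d/dp)·(p/Q_d) = -78.102 × 7/639.7143 ≈ -0.855.
|E| < 1, so demand is inelastic at this price.

-0.855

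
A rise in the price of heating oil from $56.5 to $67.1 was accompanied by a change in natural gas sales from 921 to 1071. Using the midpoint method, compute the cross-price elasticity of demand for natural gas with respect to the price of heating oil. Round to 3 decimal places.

%ΔQ_x = (1071 − 921)/[(921+1071)/2] = 150/996 ≈ 0.1506.
%ΔP_y = (67.1 − 56.5)/[(56.5+67.1)/2] ≈ 0.1715.
E_xy = 0.1506/0.1715 ≈ 0.878.
E_xy > 0, so natural gas and heating oil are substitutes.

0.878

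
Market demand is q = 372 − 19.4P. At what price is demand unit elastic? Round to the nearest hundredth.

9.59

For linear demand q = a − bP, E = −bP/(a − bP). |E| = 1 ⇒ bP = a − bP ⇒ P = a/(2b).
P = 372/(2·19.4) ≈ 9.59.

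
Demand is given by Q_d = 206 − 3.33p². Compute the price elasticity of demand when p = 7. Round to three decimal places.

At p = 7, Q_d = 42.83.
dQ_d/dp = −2·3.33·p = −46.62.
Point elasticity E = (dQ_d/dp)·(p/Q_d) = -46.62 × 7/42.83 ≈ -7.619.
|E| > 1, so demand is elastic at this price.

-7.619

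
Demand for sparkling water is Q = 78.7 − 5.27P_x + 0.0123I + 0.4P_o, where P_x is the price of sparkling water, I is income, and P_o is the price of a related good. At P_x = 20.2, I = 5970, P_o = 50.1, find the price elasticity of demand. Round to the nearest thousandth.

-1.620

First evaluate Q: 78.7 − 5.27(20.2) + 0.0123(5970) + 0.4(50.1) = 78.7 − 106.454 + 73.431 + 20.04 = 65.717.
∂Q/∂P_x = −5.27, so E_p = (−5.27)·(20.2/65.717) ≈ -1.620.
|E_p| > 1: demand is elastic.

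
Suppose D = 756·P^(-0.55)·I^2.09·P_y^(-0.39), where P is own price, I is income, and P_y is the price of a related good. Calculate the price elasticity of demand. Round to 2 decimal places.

-0.55

For a Cobb–Douglas (constant-elasticity) form D = A·P^α·…, the elasticity with respect to P equals the exponent α at every point.
Here the exponent on P is -0.55, so the price elasticity of demand is -0.55.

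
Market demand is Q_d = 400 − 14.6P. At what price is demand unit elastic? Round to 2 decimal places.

13.70

For linear demand Q_d = a − bP, E = −bP/(a − bP). |E| = 1 ⇒ bP = a − bP ⇒ P = a/(2b).
P = 400/(2·14.6) ≈ 13.70.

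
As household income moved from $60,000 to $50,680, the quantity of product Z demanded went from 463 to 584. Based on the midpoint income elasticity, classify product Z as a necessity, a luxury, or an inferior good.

inferior

%ΔQ = (584 − 463)/[(463+584)/2] = 121/523.5 ≈ 0.2311.
%ΔI = (50,680 − 60,000)/[(60,000+50,680)/2] = -9320/55340 ≈ -0.1684.
E_I = %ΔQ/%ΔI ≈ -1.372.
E_I < 0: inferior good.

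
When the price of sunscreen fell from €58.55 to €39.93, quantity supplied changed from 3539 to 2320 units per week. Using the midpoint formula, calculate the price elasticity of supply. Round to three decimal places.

%ΔQ = (2320 − 3539)/[(3539 + 2320)/2] = -1219/2929.5 ≈ -0.4161.
%Δp = (39.93 − 58.55)/[(58.55 + 39.93)/2] = -18.62/49.24 ≈ -0.3781.
Arc elasticity E = %ΔQ/%Δp ≈ -0.4161/-0.3781 ≈ 1.100.
|E| > 1: supply is elastic over this range.

1.100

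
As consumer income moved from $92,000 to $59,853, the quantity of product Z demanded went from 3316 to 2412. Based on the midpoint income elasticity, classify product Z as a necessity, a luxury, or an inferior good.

necessity

%ΔQ = (2412 − 3316)/[(3316+2412)/2] = -904/2864 ≈ -0.3156.
%ΔY = (59,853 − 92,000)/[(92,000+59,853)/2] = -32147/75926.5 ≈ -0.4234.
E_I = %ΔQ/%ΔY ≈ 0.746.
E_I ∈ (0,1): normal good (necessity).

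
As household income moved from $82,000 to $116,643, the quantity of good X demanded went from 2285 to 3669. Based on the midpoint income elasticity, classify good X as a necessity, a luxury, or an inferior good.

%ΔQ = (3669 − 2285)/[(2285+3669)/2] = 1384/2977 ≈ 0.4649.
%ΔI = (116,643 − 82,000)/[(82,000+116,643)/2] = 34643/99321.5 ≈ 0.3488.
E_I = %ΔQ/%ΔI ≈ 1.333.
E_I > 1: normal good (luxury).

luxury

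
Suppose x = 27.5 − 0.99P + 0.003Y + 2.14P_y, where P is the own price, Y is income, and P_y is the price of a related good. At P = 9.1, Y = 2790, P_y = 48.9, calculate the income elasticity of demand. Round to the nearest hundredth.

0.06

x = 27.5 − 0.99(9.1) + 0.003(2790) + 2.14(48.9) = 27.5 − 9.009 + 8.37 + 104.646 = 131.507.
∂x/∂Y = +0.003, so E_I = 0.003·(2790/131.507) ≈ 0.06.
E_I ∈ (0,1): normal good (necessity).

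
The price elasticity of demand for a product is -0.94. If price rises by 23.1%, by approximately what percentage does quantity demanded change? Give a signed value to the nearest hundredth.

-21.71

%ΔQ ≈ E × %ΔP = (-0.94) × (23.1%) ≈ -21.71%.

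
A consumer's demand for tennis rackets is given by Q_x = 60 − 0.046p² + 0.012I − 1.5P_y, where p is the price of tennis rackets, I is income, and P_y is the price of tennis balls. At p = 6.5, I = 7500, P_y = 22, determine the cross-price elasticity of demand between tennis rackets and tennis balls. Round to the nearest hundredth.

Evaluating quantity at (p, I, P_y) gives Q_x = 60 − 0.046(6.5)² + 0.012(7500) − 1.5(22) = 60 − 1.9435 + 90 − 33 = 115.0565.
∂Q_x/∂P_y = −1.5, so E_xy = -1.5·(22/115.0565) ≈ -0.29.
E_xy < 0: the goods are complements.

-0.29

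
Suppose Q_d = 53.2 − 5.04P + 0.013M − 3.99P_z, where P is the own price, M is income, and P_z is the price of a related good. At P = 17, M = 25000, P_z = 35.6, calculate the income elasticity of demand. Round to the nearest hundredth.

Q_d = 53.2 − 5.04(17) + 0.013(25000) − 3.99(35.6) = 53.2 − 85.68 + 325 − 142.044 = 150.476.
∂Q_d/∂M = +0.013, so E_I = 0.013·(25000/150.476) ≈ 2.16.
E_I > 1: normal good (luxury).

2.16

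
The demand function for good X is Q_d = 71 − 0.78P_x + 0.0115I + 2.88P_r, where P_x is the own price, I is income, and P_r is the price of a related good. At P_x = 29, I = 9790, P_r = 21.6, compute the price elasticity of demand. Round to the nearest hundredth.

Substituting, Q_d = 71 − 0.78(29) + 0.0115(9790) + 2.88(21.6) = 71 − 22.62 + 112.585 + 62.208 = 223.173.
∂Q_d/∂P_x = −0.78, so E_p = (−0.78)·(29/223.173) ≈ -0.10.
|E_p| < 1: demand is inelastic.

-0.10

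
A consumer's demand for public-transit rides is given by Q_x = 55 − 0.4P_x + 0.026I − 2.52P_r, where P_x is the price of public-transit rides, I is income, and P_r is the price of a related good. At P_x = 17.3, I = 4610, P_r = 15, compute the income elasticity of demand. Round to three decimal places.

Substituting, Q_x = 55 − 0.4(17.3) + 0.026(4610) − 2.52(15) = 55 − 6.92 + 119.86 − 37.8 = 130.14.
∂Q_x/∂I = +0.026, so E_I = 0.026·(4610/130.14) ≈ 0.921.
E_I ∈ (0,1): normal good (necessity).

0.921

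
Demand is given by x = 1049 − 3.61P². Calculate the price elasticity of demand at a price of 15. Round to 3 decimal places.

At P = 15, x = 236.75.
dx/dP = −2·3.61·P = −108.3.
Point elasticity E = (dx/dP)·(P/x) = -108.3 × 15/236.75 ≈ -6.862.
|E| > 1, so demand is elastic at this price.

-6.862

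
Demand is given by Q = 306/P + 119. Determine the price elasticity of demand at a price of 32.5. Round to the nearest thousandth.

-0.073

At P = 32.5, Q = 128.4154.
dQ/dP = −306/P² = −0.2897.
Point elasticity E = (dQ/dP)·(P/Q) = -0.2897 × 32.5/128.4154 ≈ -0.073.
|E| < 1, so demand is inelastic at this price.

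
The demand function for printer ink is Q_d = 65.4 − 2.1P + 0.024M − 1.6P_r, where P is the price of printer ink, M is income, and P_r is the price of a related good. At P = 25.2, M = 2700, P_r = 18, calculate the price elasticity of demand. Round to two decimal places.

-1.09

Substituting, Q_d = 65.4 − 2.1(25.2) + 0.024(2700) − 1.6(18) = 65.4 − 52.92 + 64.8 − 28.8 = 48.48.
∂Q_d/∂P = −2.1, so E_p = (−2.1)·(25.2/48.48) ≈ -1.09.
|E_p| > 1: demand is elastic.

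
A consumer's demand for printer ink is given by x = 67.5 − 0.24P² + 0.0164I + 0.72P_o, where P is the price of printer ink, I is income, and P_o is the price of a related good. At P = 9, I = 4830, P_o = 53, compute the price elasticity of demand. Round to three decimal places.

-0.235

Substituting, x = 67.5 − 0.24(9)² + 0.0164(4830) + 0.72(53) = 67.5 − 19.44 + 79.212 + 38.16 = 165.432.
∂x/∂P = −2·0.24·P = -4.32, so E_p = -4.32·(9/165.432) ≈ -0.235.
|E_p| < 1: demand is inelastic.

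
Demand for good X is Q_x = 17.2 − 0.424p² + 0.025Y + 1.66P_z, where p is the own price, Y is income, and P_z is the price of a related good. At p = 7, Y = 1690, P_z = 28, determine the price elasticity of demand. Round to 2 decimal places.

-0.49

Substituting, Q_x = 17.2 − 0.424(7)² + 0.025(1690) + 1.66(28) = 17.2 − 20.776 + 42.25 + 46.48 = 85.154.
∂Q_x/∂p = −2·0.424·p = -5.936, so E_p = -5.936·(7/85.154) ≈ -0.49.
|E_p| < 1: demand is inelastic.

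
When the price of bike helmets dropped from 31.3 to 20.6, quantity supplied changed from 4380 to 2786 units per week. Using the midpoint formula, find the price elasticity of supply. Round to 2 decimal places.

%ΔQ = (2786 − 4380)/[(4380 + 2786)/2] = -1594/3583 ≈ -0.4449.
%Δp = (20.6 − 31.3)/[(31.3 + 20.6)/2] = -10.7/25.95 ≈ -0.4123.
Arc elasticity E = %ΔQ/%Δp ≈ -0.4449/-0.4123 ≈ 1.08.
|E| > 1: supply is elastic over this range.

1.08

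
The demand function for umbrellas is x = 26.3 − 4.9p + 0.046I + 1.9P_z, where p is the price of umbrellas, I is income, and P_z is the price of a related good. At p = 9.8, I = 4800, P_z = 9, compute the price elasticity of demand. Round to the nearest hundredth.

-0.22

Evaluating quantity at (p, I, P_z) gives x = 26.3 − 4.9(9.8) + 0.046(4800) + 1.9(9) = 26.3 − 48.02 + 220.8 + 17.1 = 216.18.
∂x/∂p = −4.9, so E_p = (−4.9)·(9.8/216.18) ≈ -0.22.
|E_p| < 1: demand is inelastic.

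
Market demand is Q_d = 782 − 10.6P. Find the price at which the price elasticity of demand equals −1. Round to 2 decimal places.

For linear demand Q_d = a − bP, E = −bP/(a − bP). |E| = 1 ⇒ bP = a − bP ⇒ P = a/(2b).
P = 782/(2·10.6) ≈ 36.89.

36.89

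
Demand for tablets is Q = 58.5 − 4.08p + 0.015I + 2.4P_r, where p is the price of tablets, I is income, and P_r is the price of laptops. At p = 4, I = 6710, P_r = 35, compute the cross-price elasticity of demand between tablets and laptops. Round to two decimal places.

0.37

Q = 58.5 − 4.08(4) + 0.015(6710) + 2.4(35) = 58.5 − 16.32 + 100.65 + 84 = 226.83.
∂Q/∂P_r = +2.4, so E_xy = 2.4·(35/226.83) ≈ 0.37.
E_xy > 0: the goods are substitutes.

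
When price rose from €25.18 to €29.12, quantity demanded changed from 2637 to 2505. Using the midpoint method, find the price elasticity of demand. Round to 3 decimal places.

-0.354

%ΔQ = (2505 − 2637)/[(2637 + 2505)/2] = -132/2571 ≈ -0.0513.
%ΔP = (29.12 − 25.18)/[(25.18 + 29.12)/2] = 3.94/27.15 ≈ 0.1451.
Arc elasticity E = %ΔQ/%ΔP ≈ -0.0513/0.1451 ≈ -0.354.
|E| < 1: demand is inelastic over this range.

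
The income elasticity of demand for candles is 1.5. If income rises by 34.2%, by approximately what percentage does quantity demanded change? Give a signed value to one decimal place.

51.3

%ΔQ ≈ E × %ΔI = (1.5) × (34.2%) = 51.3%.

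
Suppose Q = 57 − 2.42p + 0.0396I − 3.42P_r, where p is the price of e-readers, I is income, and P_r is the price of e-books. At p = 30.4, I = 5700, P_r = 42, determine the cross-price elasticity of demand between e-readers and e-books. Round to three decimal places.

-2.193

At the given point, Q = 57 − 2.42(30.4) + 0.0396(5700) − 3.42(42) = 57 − 73.568 + 225.72 − 143.64 = 65.512.
∂Q/∂P_r = −3.42, so E_xy = -3.42·(42/65.512) ≈ -2.193.
E_xy < 0: the goods are complements.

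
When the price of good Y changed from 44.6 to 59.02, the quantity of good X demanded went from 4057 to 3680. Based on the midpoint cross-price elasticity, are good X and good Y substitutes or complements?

%ΔQ_x = (3680 − 4057)/[(4057+3680)/2] = -377/3868.5 ≈ -0.0975.
%ΔP_y = (59.02 − 44.6)/[(44.6+59.02)/2] ≈ 0.2783.
E_xy = -0.0975/0.2783 ≈ -0.350.
E_xy < 0, so the goods are complements.

complements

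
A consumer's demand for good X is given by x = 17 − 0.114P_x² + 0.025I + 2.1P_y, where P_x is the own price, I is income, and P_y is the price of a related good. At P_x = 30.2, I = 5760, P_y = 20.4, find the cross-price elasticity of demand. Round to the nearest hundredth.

0.43

At the given point, x = 17 − 0.114(30.2)² + 0.025(5760) + 2.1(20.4) = 17 − 103.9726 + 144 + 42.84 = 99.8674.
∂x/∂P_y = +2.1, so E_xy = 2.1·(20.4/99.8674) ≈ 0.43.
E_xy > 0: the goods are substitutes.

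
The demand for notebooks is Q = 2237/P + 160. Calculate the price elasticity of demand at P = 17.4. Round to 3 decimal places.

-0.446

At P = 17.4, Q = 288.5632.
dQ/dP = −2237/P² = −7.3887.
Point elasticity E = (dQ/dP)·(P/Q) = -7.3887 × 17.4/288.5632 ≈ -0.446.
|E| < 1, so demand is inelastic at this price.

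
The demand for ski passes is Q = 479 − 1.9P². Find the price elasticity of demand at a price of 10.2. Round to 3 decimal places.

At P = 10.2, Q = 281.324.
dQ/dP = −2·1.9·P = −38.76.
Point elasticity E = (dQ/dP)·(P/Q) = -38.76 × 10.2/281.324 ≈ -1.405.
|E| > 1, so demand is elastic at this price.

-1.405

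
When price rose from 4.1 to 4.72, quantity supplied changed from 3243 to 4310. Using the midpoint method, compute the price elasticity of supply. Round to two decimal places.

2.01

%ΔQ = (4310 − 3243)/[(3243 + 4310)/2] = 1067/3776.5 ≈ 0.2825.
%Δp = (4.72 − 4.1)/[(4.1 + 4.72)/2] = 0.62/4.41 ≈ 0.1406.
Arc elasticity E = %ΔQ/%Δp ≈ 0.2825/0.1406 ≈ 2.01.
|E| > 1: supply is elastic over this range.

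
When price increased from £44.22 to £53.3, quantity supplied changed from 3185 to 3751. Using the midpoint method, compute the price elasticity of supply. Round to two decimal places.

0.88

%ΔQ = (3751 − 3185)/[(3185 + 3751)/2] = 566/3468 ≈ 0.1632.
%ΔP = (53.3 − 44.22)/[(44.22 + 53.3)/2] = 9.08/48.76 ≈ 0.1862.
Arc elasticity E = %ΔQ/%ΔP ≈ 0.1632/0.1862 ≈ 0.88.
|E| < 1: supply is inelastic over this range.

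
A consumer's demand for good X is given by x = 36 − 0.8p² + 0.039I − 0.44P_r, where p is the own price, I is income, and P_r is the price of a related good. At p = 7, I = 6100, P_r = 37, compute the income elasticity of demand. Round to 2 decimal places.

1.09

First evaluate x: 36 − 0.8(7)² + 0.039(6100) − 0.44(37) = 36 − 39.2 + 237.9 − 16.28 = 218.42.
∂x/∂I = +0.039, so E_I = 0.039·(6100/218.42) ≈ 1.09.
E_I > 1: normal good (luxury).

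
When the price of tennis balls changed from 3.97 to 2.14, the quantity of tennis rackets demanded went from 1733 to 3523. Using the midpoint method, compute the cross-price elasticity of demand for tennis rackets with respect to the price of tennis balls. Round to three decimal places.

-1.137

%ΔQ_x = (3523 − 1733)/[(1733+3523)/2] = 1790/2628 ≈ 0.6811.
%ΔP_y = (2.14 − 3.97)/[(3.97+2.14)/2] ≈ -0.5990.
E_xy = 0.6811/-0.5990 ≈ -1.137.
E_xy < 0, so tennis rackets and tennis balls are complements.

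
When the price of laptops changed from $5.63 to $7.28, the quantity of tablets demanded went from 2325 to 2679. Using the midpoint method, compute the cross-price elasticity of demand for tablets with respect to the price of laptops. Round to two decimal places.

%ΔQ_x = (2679 − 2325)/[(2325+2679)/2] = 354/2502 ≈ 0.1415.
%ΔP_y = (7.28 − 5.63)/[(5.63+7.28)/2] ≈ 0.2556.
E_xy = 0.1415/0.2556 ≈ 0.55.
E_xy > 0, so tablets and laptops are substitutes.

0.55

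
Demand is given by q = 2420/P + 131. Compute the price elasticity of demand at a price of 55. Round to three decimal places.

-0.251

At P = 55, q = 175.
dq/dP = −2420/P² = −0.8.
Point elasticity E = (dq/dP)·(P/q) = -0.8 × 55/175 ≈ -0.251.
|E| < 1, so demand is inelastic at this price.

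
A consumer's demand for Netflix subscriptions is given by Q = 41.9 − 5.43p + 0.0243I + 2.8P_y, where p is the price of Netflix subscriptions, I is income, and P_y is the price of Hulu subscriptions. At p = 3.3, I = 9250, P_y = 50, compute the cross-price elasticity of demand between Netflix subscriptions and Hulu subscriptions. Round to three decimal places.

0.360

At the given point, Q = 41.9 − 5.43(3.3) + 0.0243(9250) + 2.8(50) = 41.9 − 17.919 + 224.775 + 140 = 388.756.
∂Q/∂P_y = +2.8, so E_xy = 2.8·(50/388.756) ≈ 0.360.
E_xy > 0: the goods are substitutes.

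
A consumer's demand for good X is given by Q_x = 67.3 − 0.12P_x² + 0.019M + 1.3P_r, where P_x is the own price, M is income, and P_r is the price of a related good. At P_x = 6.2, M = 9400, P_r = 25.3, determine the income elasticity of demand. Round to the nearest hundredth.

0.65

Evaluating quantity at (P_x, M, P_r) gives Q_x = 67.3 − 0.12(6.2)² + 0.019(9400) + 1.3(25.3) = 67.3 − 4.6128 + 178.6 + 32.89 = 274.1772.
∂Q_x/∂M = +0.019, so E_I = 0.019·(9400/274.1772) ≈ 0.65.
E_I ∈ (0,1): normal good (necessity).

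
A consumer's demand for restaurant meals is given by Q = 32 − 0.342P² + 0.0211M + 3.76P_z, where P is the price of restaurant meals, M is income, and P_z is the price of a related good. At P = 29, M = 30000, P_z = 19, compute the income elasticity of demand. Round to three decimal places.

First evaluate Q: 32 − 0.342(29)² + 0.0211(30000) + 3.76(19) = 32 − 287.622 + 633 + 71.44 = 448.818.
∂Q/∂M = +0.0211, so E_I = 0.0211·(30000/448.818) ≈ 1.410.
E_I > 1: normal good (luxury).

1.410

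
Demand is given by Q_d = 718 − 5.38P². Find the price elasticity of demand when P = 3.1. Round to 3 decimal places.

At P = 3.1, Q_d = 666.2982.
dQ_d/dP = −2·5.38·P = −33.356.
Point elasticity E = (dQ_d/dP)·(P/Q_d) = -33.356 × 3.1/666.2982 ≈ -0.155.
|E| < 1, so demand is inelastic at this price.

-0.155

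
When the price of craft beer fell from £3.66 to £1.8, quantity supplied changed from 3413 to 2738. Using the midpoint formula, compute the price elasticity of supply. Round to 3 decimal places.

%Δq = (2738 − 3413)/[(3413 + 2738)/2] = -675/3075.5 ≈ -0.2195.
%Δp = (1.8 − 3.66)/[(3.66 + 1.8)/2] = -1.86/2.73 ≈ -0.6813.
Arc elasticity E = %Δq/%Δp ≈ -0.2195/-0.6813 ≈ 0.322.
|E| < 1: supply is inelastic over this range.

0.322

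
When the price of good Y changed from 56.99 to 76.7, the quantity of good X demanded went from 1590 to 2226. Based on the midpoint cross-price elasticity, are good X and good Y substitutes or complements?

%ΔQ_x = (2226 − 1590)/[(1590+2226)/2] = 636/1908 ≈ 0.3333.
%ΔP_y = (76.7 − 56.99)/[(56.99+76.7)/2] ≈ 0.2949.
E_xy = 0.3333/0.2949 ≈ 1.130.
E_xy > 0, so the goods are substitutes.

substitutes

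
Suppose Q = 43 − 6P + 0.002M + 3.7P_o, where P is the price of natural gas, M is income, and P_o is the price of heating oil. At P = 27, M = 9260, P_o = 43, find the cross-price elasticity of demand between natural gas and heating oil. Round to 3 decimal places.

2.714

Q = 43 − 6(27) + 0.002(9260) + 3.7(43) = 43 − 162 + 18.52 + 159.1 = 58.62.
∂Q/∂P_o = +3.7, so E_xy = 3.7·(43/58.62) ≈ 2.714.
E_xy > 0: the goods are substitutes.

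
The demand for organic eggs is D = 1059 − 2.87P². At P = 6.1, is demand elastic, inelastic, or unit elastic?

At P = 6.1, D = 952.2073.
dD/dP = −2·2.87·P = −35.014.
Point elasticity E = (dD/dP)·(P/D) = -35.014 × 6.1/952.2073 ≈ -0.224.
|E| ≈ 0.224 < 1, so demand is inelastic.

inelastic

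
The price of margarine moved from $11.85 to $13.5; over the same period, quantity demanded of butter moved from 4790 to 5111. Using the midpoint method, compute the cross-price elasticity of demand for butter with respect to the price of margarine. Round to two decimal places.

%ΔQ_x = (5111 − 4790)/[(4790+5111)/2] = 321/4950.5 ≈ 0.0648.
%ΔP_y = (13.5 − 11.85)/[(11.85+13.5)/2] ≈ 0.1302.
E_xy = 0.0648/0.1302 ≈ 0.50.
E_xy > 0, so butter and margarine are substitutes.

0.50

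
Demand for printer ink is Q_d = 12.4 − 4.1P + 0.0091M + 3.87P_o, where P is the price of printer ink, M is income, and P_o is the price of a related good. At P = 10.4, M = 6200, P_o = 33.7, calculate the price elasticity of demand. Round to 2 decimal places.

-0.27

Q_d = 12.4 − 4.1(10.4) + 0.0091(6200) + 3.87(33.7) = 12.4 − 42.64 + 56.42 + 130.419 = 156.599.
∂Q_d/∂P = −4.1, so E_p = (−4.1)·(10.4/156.599) ≈ -0.27.
|E_p| < 1: demand is inelastic.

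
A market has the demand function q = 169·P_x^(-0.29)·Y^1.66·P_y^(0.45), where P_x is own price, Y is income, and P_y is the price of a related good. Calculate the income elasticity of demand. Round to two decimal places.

1.66

For a Cobb–Douglas (constant-elasticity) form q = A·Y^α·…, the elasticity with respect to Y equals the exponent α at every point.
Here the exponent on Y is 1.66, so the income elasticity of demand is 1.66.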